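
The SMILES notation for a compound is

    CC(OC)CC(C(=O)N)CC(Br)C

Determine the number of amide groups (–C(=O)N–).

1

The amide motif appears at heavy-atom position 7 in the SMILES.
Other groups present: 1 ether.
Amide count: 1.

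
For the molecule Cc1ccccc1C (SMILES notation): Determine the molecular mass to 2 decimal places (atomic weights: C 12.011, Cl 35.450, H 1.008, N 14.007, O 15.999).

106.17 g/mol

First, the molecular formula is C8H10 (counting implicit H from valence).
  C: 8 × 12.011 = 96.088
  H: 10 × 1.008 = 10.080
Sum: 8×12.011 + 10×1.008 = 106.168 → 106.17 g/mol.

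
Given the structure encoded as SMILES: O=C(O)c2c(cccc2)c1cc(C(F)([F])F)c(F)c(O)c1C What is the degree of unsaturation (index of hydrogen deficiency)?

9

Molecular formula: C15H10F4O3.
DoU = (2C + 2 + N − H − X) / 2, where X is the halogen count and O/S are ignored.
    = (2·15 + 2 + 0 − 10 − 4) / 2 = 18 / 2 = 9.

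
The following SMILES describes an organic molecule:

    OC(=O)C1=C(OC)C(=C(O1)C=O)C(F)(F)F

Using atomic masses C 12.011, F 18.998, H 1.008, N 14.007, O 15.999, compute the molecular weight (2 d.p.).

238.12 g/mol

First, the molecular formula is C8H5F3O5 (counting implicit H from valence).
  C: 8 × 12.011 = 96.088
  F: 3 × 18.998 = 56.994
  H: 5 × 1.008 = 5.040
  O: 5 × 15.999 = 79.995
Sum: 8×12.011 + 3×18.998 + 5×1.008 + 5×15.999 = 238.117 → 238.12 g/mol.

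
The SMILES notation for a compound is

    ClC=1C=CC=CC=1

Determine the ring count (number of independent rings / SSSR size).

1

In SMILES, each pair of matching ring-closure digits denotes one ring-closing bond; the number of such bonds equals the number of independent rings.
Ring-closure bonds here: 1.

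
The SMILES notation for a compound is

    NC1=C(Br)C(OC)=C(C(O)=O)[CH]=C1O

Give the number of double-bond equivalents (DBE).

5

Degree of unsaturation = (number of rings) + (number of π bonds).
Ring closures in the SMILES: 1.
π bonds: 4 double bonds (each 1 DoU) → 4 DoU from unsaturation.
Total DoU = 1 + 4 = 5.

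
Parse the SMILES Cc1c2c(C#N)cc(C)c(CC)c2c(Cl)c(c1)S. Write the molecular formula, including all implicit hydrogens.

C15H14ClNS

Walk through each heavy atom and fill implicit hydrogens from standard valence (C 4, N 3, O 2, S 2, halogen 1); for lowercase aromatic atoms, an aromatic c carries 1 H when it has two neighbours and 0 H with three, and aromatic n carries 0 H:
  atom 1: C, bond orders sum to 1 (valence 4) → 3 H
  atom 2: aromatic c, 3 neighbours → 0 H
  atom 3: aromatic c, 3 neighbours → 0 H
  atom 4: aromatic c, 3 neighbours → 0 H
  atom 5: C, bond orders sum to 4 (valence 4) → 0 H
  atom 6: N, bond orders sum to 3 (valence 3) → 0 H
  atom 7: aromatic c, 2 neighbours → 1 H
  atom 8: aromatic c, 3 neighbours → 0 H
  atom 9: C, bond orders sum to 1 (valence 4) → 3 H
  atom 10: aromatic c, 3 neighbours → 0 H
  atom 11: C, bond orders sum to 2 (valence 4) → 2 H
  atom 12: C, bond orders sum to 1 (valence 4) → 3 H
  atom 13: aromatic c, 3 neighbours → 0 H
  atom 14: aromatic c, 3 neighbours → 0 H
  atom 15: Cl (halogen, monovalent) → 0 H
  atom 16: aromatic c, 3 neighbours → 0 H
  atom 17: aromatic c, 2 neighbours → 1 H
  atom 18: S, bond orders sum to 1 (valence 2) → 1 H
Totals → C:15, H:14, Cl:1, N:1, S:1.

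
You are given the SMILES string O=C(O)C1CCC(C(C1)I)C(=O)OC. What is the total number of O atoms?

Scan the SMILES for O atoms (remember two-letter symbols like Cl and Br are single atoms).
Oxygen count: 4.

4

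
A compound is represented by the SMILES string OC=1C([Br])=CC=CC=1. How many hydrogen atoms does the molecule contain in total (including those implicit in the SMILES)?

Walk through each heavy atom and fill implicit hydrogens from standard valence (C 4, N 3, O 2, S 2, halogen 1):
  atom 1: O, bond orders sum to 1 (valence 2) → 1 H
  atom 2: C, bond orders sum to 4 (valence 4) → 0 H
  atom 3: C, bond orders sum to 4 (valence 4) → 0 H
  atom 4: Br with explicit H count 0
  atom 5: C, bond orders sum to 3 (valence 4) → 1 H
  atom 6: C, bond orders sum to 3 (valence 4) → 1 H
  atom 7: C, bond orders sum to 3 (valence 4) → 1 H
  atom 8: C, bond orders sum to 3 (valence 4) → 1 H
Total hydrogens: 5.

5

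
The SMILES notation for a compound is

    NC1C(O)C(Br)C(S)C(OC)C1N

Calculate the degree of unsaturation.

1

Degree of unsaturation = (number of rings) + (number of π bonds).
Ring closures in the SMILES: 1.
π bonds: none → 0 DoU from unsaturation.
Total DoU = 1 + 0 = 1.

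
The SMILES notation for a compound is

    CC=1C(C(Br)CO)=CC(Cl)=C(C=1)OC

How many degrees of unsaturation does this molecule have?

Degree of unsaturation = (number of rings) + (number of π bonds).
Ring closures in the SMILES: 1.
π bonds: 3 double bonds (each 1 DoU) → 3 DoU from unsaturation.
Total DoU = 1 + 3 = 4.

4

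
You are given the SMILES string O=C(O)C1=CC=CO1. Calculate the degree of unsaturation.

Molecular formula: C5H4O3.
DoU = (2C + 2 + N − H − X) / 2, where X is the halogen count and O/S are ignored.
    = (2·5 + 2 + 0 − 4 − 0) / 2 = 8 / 2 = 4.

4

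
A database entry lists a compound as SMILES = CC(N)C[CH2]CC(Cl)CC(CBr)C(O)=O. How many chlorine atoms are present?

Scan the SMILES for Cl atoms (remember two-letter symbols like Cl and Br are single atoms).
Chlorine count: 1.

1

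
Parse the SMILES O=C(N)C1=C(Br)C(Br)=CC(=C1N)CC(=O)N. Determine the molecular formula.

C9H9Br2N3O2

Walk through each heavy atom and fill implicit hydrogens from standard valence (C 4, N 3, O 2, S 2, halogen 1):
  atom 1: O, bond orders sum to 2 (valence 2) → 0 H
  atom 2: C, bond orders sum to 4 (valence 4) → 0 H
  atom 3: N, bond orders sum to 1 (valence 3) → 2 H
  atom 4: C, bond orders sum to 4 (valence 4) → 0 H
  atom 5: C, bond orders sum to 4 (valence 4) → 0 H
  atom 6: Br (halogen, monovalent) → 0 H
  atom 7: C, bond orders sum to 4 (valence 4) → 0 H
  atom 8: Br (halogen, monovalent) → 0 H
  atom 9: C, bond orders sum to 3 (valence 4) → 1 H
  atom 10: C, bond orders sum to 4 (valence 4) → 0 H
  atom 11: C, bond orders sum to 4 (valence 4) → 0 H
  atom 12: N, bond orders sum to 1 (valence 3) → 2 H
  atom 13: C, bond orders sum to 2 (valence 4) → 2 H
  atom 14: C, bond orders sum to 4 (valence 4) → 0 H
  atom 15: O, bond orders sum to 2 (valence 2) → 0 H
  atom 16: N, bond orders sum to 1 (valence 3) → 2 H
Totals → C:9, H:9, Br:2, N:3, O:2.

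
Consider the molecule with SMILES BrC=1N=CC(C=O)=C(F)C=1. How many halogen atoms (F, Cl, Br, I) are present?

Halogen atoms appear at heavy-atom positions 1, 9 (1×Br, 1×F).
Other groups present: 1 aldehyde.
Halogen count: 2.

2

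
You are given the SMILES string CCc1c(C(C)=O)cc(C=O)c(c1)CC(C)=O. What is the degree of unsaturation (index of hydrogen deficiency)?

Molecular formula: C14H16O3.
DoU = (2C + 2 + N − H − X) / 2, where X is the halogen count and O/S are ignored.
    = (2·14 + 2 + 0 − 16 − 0) / 2 = 14 / 2 = 7.

7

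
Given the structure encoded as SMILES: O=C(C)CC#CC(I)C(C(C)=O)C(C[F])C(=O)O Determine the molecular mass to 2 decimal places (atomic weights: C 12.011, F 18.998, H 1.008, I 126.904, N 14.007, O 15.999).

368.14 g/mol

First, the molecular formula is C12H14FIO4 (counting implicit H from valence).
  C: 12 × 12.011 = 144.132
  F: 1 × 18.998 = 18.998
  H: 14 × 1.008 = 14.112
  I: 1 × 126.904 = 126.904
  O: 4 × 15.999 = 63.996
Sum: 12×12.011 + 1×18.998 + 14×1.008 + 1×126.904 + 4×15.999 = 368.142 → 368.14 g/mol.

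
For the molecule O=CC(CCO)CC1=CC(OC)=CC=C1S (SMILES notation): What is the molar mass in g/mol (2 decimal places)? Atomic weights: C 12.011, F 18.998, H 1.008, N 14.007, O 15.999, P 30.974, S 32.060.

240.32 g/mol

First, the molecular formula is C12H16O3S (counting implicit H from valence).
  C: 12 × 12.011 = 144.132
  H: 16 × 1.008 = 16.128
  O: 3 × 15.999 = 47.997
  S: 1 × 32.060 = 32.060
Sum: 12×12.011 + 16×1.008 + 3×15.999 + 1×32.060 = 240.317 → 240.32 g/mol.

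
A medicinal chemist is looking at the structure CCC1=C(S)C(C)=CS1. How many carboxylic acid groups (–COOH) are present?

Scan the SMILES for the carboxylic acid motif — none present.
Groups that are present: 1 thiol.

0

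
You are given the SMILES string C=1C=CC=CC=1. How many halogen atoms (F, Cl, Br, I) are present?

Scan the SMILES for the halogen motif — none present.

0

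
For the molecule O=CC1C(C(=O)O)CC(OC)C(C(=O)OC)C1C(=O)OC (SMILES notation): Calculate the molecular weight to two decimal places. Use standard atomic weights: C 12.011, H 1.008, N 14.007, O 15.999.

First, the molecular formula is C13H18O8 (counting implicit H from valence).
  C: 13 × 12.011 = 156.143
  H: 18 × 1.008 = 18.144
  O: 8 × 15.999 = 127.992
Sum: 13×12.011 + 18×1.008 + 8×15.999 = 302.279 → 302.28 g/mol.

302.28 g/mol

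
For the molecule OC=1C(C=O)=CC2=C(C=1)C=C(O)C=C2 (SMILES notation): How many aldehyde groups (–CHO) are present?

The aldehyde motif appears at heavy-atom position 4 in the SMILES.
Other groups present: 2 hydroxyl.
Aldehyde count: 1.

1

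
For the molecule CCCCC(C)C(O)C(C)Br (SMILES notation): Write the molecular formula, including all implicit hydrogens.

Walk through each heavy atom and fill implicit hydrogens from standard valence (C 4, N 3, O 2, S 2, halogen 1):
  atom 1: C, bond orders sum to 1 (valence 4) → 3 H
  atom 2: C, bond orders sum to 2 (valence 4) → 2 H
  atom 3: C, bond orders sum to 2 (valence 4) → 2 H
  atom 4: C, bond orders sum to 2 (valence 4) → 2 H
  atom 5: C, bond orders sum to 3 (valence 4) → 1 H
  atom 6: C, bond orders sum to 1 (valence 4) → 3 H
  atom 7: C, bond orders sum to 3 (valence 4) → 1 H
  atom 8: O, bond orders sum to 1 (valence 2) → 1 H
  atom 9: C, bond orders sum to 3 (valence 4) → 1 H
  atom 10: C, bond orders sum to 1 (valence 4) → 3 H
  atom 11: Br (halogen, monovalent) → 0 H
Totals → C:9, H:19, Br:1, O:1.

C9H19BrO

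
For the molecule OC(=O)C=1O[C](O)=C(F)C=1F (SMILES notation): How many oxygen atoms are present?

Scan the SMILES for O atoms (remember two-letter symbols like Cl and Br are single atoms).
Oxygen count: 4.

4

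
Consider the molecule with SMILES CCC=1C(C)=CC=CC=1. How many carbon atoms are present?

9

Count every carbon token in the SMILES (each C, including those in ring-closure positions and inside branches).
Carbon count: 9.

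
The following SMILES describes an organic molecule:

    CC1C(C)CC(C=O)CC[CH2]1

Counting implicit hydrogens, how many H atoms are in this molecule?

Walk through each heavy atom and fill implicit hydrogens from standard valence (C 4, N 3, O 2, S 2, halogen 1):
  atom 1: C, bond orders sum to 1 (valence 4) → 3 H
  atom 2: C, bond orders sum to 3 (valence 4) → 1 H
  atom 3: C, bond orders sum to 3 (valence 4) → 1 H
  atom 4: C, bond orders sum to 1 (valence 4) → 3 H
  atom 5: C, bond orders sum to 2 (valence 4) → 2 H
  atom 6: C, bond orders sum to 3 (valence 4) → 1 H
  atom 7: C, bond orders sum to 3 (valence 4) → 1 H
  atom 8: O, bond orders sum to 2 (valence 2) → 0 H
  atom 9: C, bond orders sum to 2 (valence 4) → 2 H
  atom 10: C, bond orders sum to 2 (valence 4) → 2 H
  atom 11: C with explicit H count 2
Total hydrogens: 18.

18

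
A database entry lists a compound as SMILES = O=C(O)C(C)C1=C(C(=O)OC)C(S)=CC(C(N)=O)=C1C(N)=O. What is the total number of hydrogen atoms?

Walk through each heavy atom and fill implicit hydrogens from standard valence (C 4, N 3, O 2, S 2, halogen 1):
  atom 1: O, bond orders sum to 2 (valence 2) → 0 H
  atom 2: C, bond orders sum to 4 (valence 4) → 0 H
  atom 3: O, bond orders sum to 1 (valence 2) → 1 H
  atom 4: C, bond orders sum to 3 (valence 4) → 1 H
  atom 5: C, bond orders sum to 1 (valence 4) → 3 H
  atom 6: C, bond orders sum to 4 (valence 4) → 0 H
  atom 7: C, bond orders sum to 4 (valence 4) → 0 H
  atom 8: C, bond orders sum to 4 (valence 4) → 0 H
  atom 9: O, bond orders sum to 2 (valence 2) → 0 H
  atom 10: O, bond orders sum to 2 (valence 2) → 0 H
  atom 11: C, bond orders sum to 1 (valence 4) → 3 H
  atom 12: C, bond orders sum to 4 (valence 4) → 0 H
  atom 13: S, bond orders sum to 1 (valence 2) → 1 H
  atom 14: C, bond orders sum to 3 (valence 4) → 1 H
  atom 15: C, bond orders sum to 4 (valence 4) → 0 H
  atom 16: C, bond orders sum to 4 (valence 4) → 0 H
  atom 17: N, bond orders sum to 1 (valence 3) → 2 H
  atom 18: O, bond orders sum to 2 (valence 2) → 0 H
  atom 19: C, bond orders sum to 4 (valence 4) → 0 H
  atom 20: C, bond orders sum to 4 (valence 4) → 0 H
  atom 21: N, bond orders sum to 1 (valence 3) → 2 H
  atom 22: O, bond orders sum to 2 (valence 2) → 0 H
Total hydrogens: 14.

14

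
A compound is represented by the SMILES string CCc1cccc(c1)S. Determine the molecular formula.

C8H10S

Walk through each heavy atom and fill implicit hydrogens from standard valence (C 4, N 3, O 2, S 2, halogen 1); for lowercase aromatic atoms, an aromatic c carries 1 H when it has two neighbours and 0 H with three, and aromatic n carries 0 H:
  atom 1: C, bond orders sum to 1 (valence 4) → 3 H
  atom 2: C, bond orders sum to 2 (valence 4) → 2 H
  atom 3: aromatic c, 3 neighbours → 0 H
  atom 4: aromatic c, 2 neighbours → 1 H
  atom 5: aromatic c, 2 neighbours → 1 H
  atom 6: aromatic c, 2 neighbours → 1 H
  atom 7: aromatic c, 3 neighbours → 0 H
  atom 8: aromatic c, 2 neighbours → 1 H
  atom 9: S, bond orders sum to 1 (valence 2) → 1 H
Totals → C:8, H:10, S:1.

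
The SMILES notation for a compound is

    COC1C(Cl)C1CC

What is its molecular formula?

Walk through each heavy atom and fill implicit hydrogens from standard valence (C 4, N 3, O 2, S 2, halogen 1):
  atom 1: C, bond orders sum to 1 (valence 4) → 3 H
  atom 2: O, bond orders sum to 2 (valence 2) → 0 H
  atom 3: C, bond orders sum to 3 (valence 4) → 1 H
  atom 4: C, bond orders sum to 3 (valence 4) → 1 H
  atom 5: Cl (halogen, monovalent) → 0 H
  atom 6: C, bond orders sum to 3 (valence 4) → 1 H
  atom 7: C, bond orders sum to 2 (valence 4) → 2 H
  atom 8: C, bond orders sum to 1 (valence 4) → 3 H
Totals → C:6, H:11, Cl:1, O:1.

C6H11ClO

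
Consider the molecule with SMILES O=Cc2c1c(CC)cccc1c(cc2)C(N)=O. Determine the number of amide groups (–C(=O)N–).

1

The amide motif appears at heavy-atom position 15 in the SMILES.
Other groups present: 1 aldehyde.
Amide count: 1.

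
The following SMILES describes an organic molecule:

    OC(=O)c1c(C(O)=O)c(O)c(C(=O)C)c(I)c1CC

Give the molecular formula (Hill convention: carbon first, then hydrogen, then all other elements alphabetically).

Walk through each heavy atom and fill implicit hydrogens from standard valence (C 4, N 3, O 2, S 2, halogen 1); for lowercase aromatic atoms, an aromatic c carries 1 H when it has two neighbours and 0 H with three, and aromatic n carries 0 H:
  atom 1: O, bond orders sum to 1 (valence 2) → 1 H
  atom 2: C, bond orders sum to 4 (valence 4) → 0 H
  atom 3: O, bond orders sum to 2 (valence 2) → 0 H
  atom 4: aromatic c, 3 neighbours → 0 H
  atom 5: aromatic c, 3 neighbours → 0 H
  atom 6: C, bond orders sum to 4 (valence 4) → 0 H
  atom 7: O, bond orders sum to 1 (valence 2) → 1 H
  atom 8: O, bond orders sum to 2 (valence 2) → 0 H
  atom 9: aromatic c, 3 neighbours → 0 H
  atom 10: O, bond orders sum to 1 (valence 2) → 1 H
  atom 11: aromatic c, 3 neighbours → 0 H
  atom 12: C, bond orders sum to 4 (valence 4) → 0 H
  atom 13: O, bond orders sum to 2 (valence 2) → 0 H
  atom 14: C, bond orders sum to 1 (valence 4) → 3 H
  atom 15: aromatic c, 3 neighbours → 0 H
  atom 16: I (halogen, monovalent) → 0 H
  atom 17: aromatic c, 3 neighbours → 0 H
  atom 18: C, bond orders sum to 2 (valence 4) → 2 H
  atom 19: C, bond orders sum to 1 (valence 4) → 3 H
Totals → C:12, H:11, I:1, O:6.

C12H11IO6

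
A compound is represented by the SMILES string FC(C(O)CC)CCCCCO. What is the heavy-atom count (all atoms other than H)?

Every atom symbol written in the SMILES (organic subset) is one heavy atom; implicit H are not written.
Heavy atoms by element → C:9, F:1, O:2.
Total: 12.

12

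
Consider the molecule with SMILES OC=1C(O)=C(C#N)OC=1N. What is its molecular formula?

Walk through each heavy atom and fill implicit hydrogens from standard valence (C 4, N 3, O 2, S 2, halogen 1):
  atom 1: O, bond orders sum to 1 (valence 2) → 1 H
  atom 2: C, bond orders sum to 4 (valence 4) → 0 H
  atom 3: C, bond orders sum to 4 (valence 4) → 0 H
  atom 4: O, bond orders sum to 1 (valence 2) → 1 H
  atom 5: C, bond orders sum to 4 (valence 4) → 0 H
  atom 6: C, bond orders sum to 4 (valence 4) → 0 H
  atom 7: N, bond orders sum to 3 (valence 3) → 0 H
  atom 8: O, bond orders sum to 2 (valence 2) → 0 H
  atom 9: C, bond orders sum to 4 (valence 4) → 0 H
  atom 10: N, bond orders sum to 1 (valence 3) → 2 H
Totals → C:5, H:4, N:2, O:3.
In Hill order: C5H4N2O3.

C5H4N2O3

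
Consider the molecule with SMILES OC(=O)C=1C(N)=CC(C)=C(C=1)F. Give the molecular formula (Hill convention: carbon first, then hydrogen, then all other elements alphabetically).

Walk through each heavy atom and fill implicit hydrogens from standard valence (C 4, N 3, O 2, S 2, halogen 1):
  atom 1: O, bond orders sum to 1 (valence 2) → 1 H
  atom 2: C, bond orders sum to 4 (valence 4) → 0 H
  atom 3: O, bond orders sum to 2 (valence 2) → 0 H
  atom 4: C, bond orders sum to 4 (valence 4) → 0 H
  atom 5: C, bond orders sum to 4 (valence 4) → 0 H
  atom 6: N, bond orders sum to 1 (valence 3) → 2 H
  atom 7: C, bond orders sum to 3 (valence 4) → 1 H
  atom 8: C, bond orders sum to 4 (valence 4) → 0 H
  atom 9: C, bond orders sum to 1 (valence 4) → 3 H
  atom 10: C, bond orders sum to 4 (valence 4) → 0 H
  atom 11: C, bond orders sum to 3 (valence 4) → 1 H
  atom 12: F (halogen, monovalent) → 0 H
Totals → C:8, H:8, F:1, N:1, O:2.

C8H8FNO2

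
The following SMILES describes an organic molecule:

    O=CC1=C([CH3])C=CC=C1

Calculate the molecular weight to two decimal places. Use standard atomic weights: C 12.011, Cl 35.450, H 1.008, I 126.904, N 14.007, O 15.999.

First, the molecular formula is C8H8O (counting implicit H from valence).
  C: 8 × 12.011 = 96.088
  H: 8 × 1.008 = 8.064
  O: 1 × 15.999 = 15.999
Sum: 8×12.011 + 8×1.008 + 1×15.999 = 120.151 → 120.15 g/mol.

120.15 g/mol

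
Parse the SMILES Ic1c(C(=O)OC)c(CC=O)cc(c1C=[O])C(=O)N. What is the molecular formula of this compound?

Walk through each heavy atom and fill implicit hydrogens from standard valence (C 4, N 3, O 2, S 2, halogen 1); for lowercase aromatic atoms, an aromatic c carries 1 H when it has two neighbours and 0 H with three, and aromatic n carries 0 H:
  atom 1: I (halogen, monovalent) → 0 H
  atom 2: aromatic c, 3 neighbours → 0 H
  atom 3: aromatic c, 3 neighbours → 0 H
  atom 4: C, bond orders sum to 4 (valence 4) → 0 H
  atom 5: O, bond orders sum to 2 (valence 2) → 0 H
  atom 6: O, bond orders sum to 2 (valence 2) → 0 H
  atom 7: C, bond orders sum to 1 (valence 4) → 3 H
  atom 8: aromatic c, 3 neighbours → 0 H
  atom 9: C, bond orders sum to 2 (valence 4) → 2 H
  atom 10: C, bond orders sum to 3 (valence 4) → 1 H
  atom 11: O, bond orders sum to 2 (valence 2) → 0 H
  atom 12: aromatic c, 2 neighbours → 1 H
  atom 13: aromatic c, 3 neighbours → 0 H
  atom 14: aromatic c, 3 neighbours → 0 H
  atom 15: C, bond orders sum to 3 (valence 4) → 1 H
  atom 16: O with explicit H count 0
  atom 17: C, bond orders sum to 4 (valence 4) → 0 H
  atom 18: O, bond orders sum to 2 (valence 2) → 0 H
  atom 19: N, bond orders sum to 1 (valence 3) → 2 H
Totals → C:12, H:10, I:1, N:1, O:5.

C12H10INO5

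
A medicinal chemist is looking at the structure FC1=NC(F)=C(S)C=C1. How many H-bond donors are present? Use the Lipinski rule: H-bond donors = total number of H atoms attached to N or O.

Donors: find every N or O and count the H atoms it carries.
  atom 3 (N): bond orders sum to 3 → 0 H
Lipinski HBD = 0.

0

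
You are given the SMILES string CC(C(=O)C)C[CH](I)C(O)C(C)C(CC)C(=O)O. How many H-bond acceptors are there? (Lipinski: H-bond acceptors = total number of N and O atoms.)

4

N atoms: 0; O atoms: 4.
Lipinski HBA = 0 + 4 = 4.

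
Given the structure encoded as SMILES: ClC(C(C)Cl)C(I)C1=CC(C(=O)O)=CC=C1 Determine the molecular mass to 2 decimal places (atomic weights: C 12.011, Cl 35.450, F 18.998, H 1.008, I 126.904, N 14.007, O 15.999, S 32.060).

First, the molecular formula is C11H11Cl2IO2 (counting implicit H from valence).
  C: 11 × 12.011 = 132.121
  Cl: 2 × 35.450 = 70.900
  H: 11 × 1.008 = 11.088
  I: 1 × 126.904 = 126.904
  O: 2 × 15.999 = 31.998
Sum: 11×12.011 + 2×35.450 + 11×1.008 + 1×126.904 + 2×15.999 = 373.011 → 373.01 g/mol.

373.01 g/mol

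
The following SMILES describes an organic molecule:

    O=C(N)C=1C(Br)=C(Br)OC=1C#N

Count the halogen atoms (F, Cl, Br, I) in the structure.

Halogen atoms appear at heavy-atom positions 6, 8 (2×Br).
Other groups present: 1 amide, 1 nitrile.
Halogen count: 2.

2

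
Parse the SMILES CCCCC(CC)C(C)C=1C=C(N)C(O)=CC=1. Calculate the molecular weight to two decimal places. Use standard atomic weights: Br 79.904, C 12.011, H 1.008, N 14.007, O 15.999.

First, the molecular formula is C15H25NO (counting implicit H from valence).
  C: 15 × 12.011 = 180.165
  H: 25 × 1.008 = 25.200
  N: 1 × 14.007 = 14.007
  O: 1 × 15.999 = 15.999
Sum: 15×12.011 + 25×1.008 + 1×14.007 + 1×15.999 = 235.371 → 235.37 g/mol.

235.37 g/mol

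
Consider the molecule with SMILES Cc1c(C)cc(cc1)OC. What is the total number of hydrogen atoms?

12

Walk through each heavy atom and fill implicit hydrogens from standard valence (C 4, N 3, O 2, S 2, halogen 1); for lowercase aromatic atoms, an aromatic c carries 1 H when it has two neighbours and 0 H with three, and aromatic n carries 0 H:
  atom 1: C, bond orders sum to 1 (valence 4) → 3 H
  atom 2: aromatic c, 3 neighbours → 0 H
  atom 3: aromatic c, 3 neighbours → 0 H
  atom 4: C, bond orders sum to 1 (valence 4) → 3 H
  atom 5: aromatic c, 2 neighbours → 1 H
  atom 6: aromatic c, 3 neighbours → 0 H
  atom 7: aromatic c, 2 neighbours → 1 H
  atom 8: aromatic c, 2 neighbours → 1 H
  atom 9: O, bond orders sum to 2 (valence 2) → 0 H
  atom 10: C, bond orders sum to 1 (valence 4) → 3 H
Total hydrogens: 12.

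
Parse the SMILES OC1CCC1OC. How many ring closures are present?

1

In SMILES, each pair of matching ring-closure digits denotes one ring-closing bond; the number of such bonds equals the number of independent rings.
Ring-closure bonds here: 1.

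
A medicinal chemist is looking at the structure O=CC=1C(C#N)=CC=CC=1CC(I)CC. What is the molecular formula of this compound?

Walk through each heavy atom and fill implicit hydrogens from standard valence (C 4, N 3, O 2, S 2, halogen 1):
  atom 1: O, bond orders sum to 2 (valence 2) → 0 H
  atom 2: C, bond orders sum to 3 (valence 4) → 1 H
  atom 3: C, bond orders sum to 4 (valence 4) → 0 H
  atom 4: C, bond orders sum to 4 (valence 4) → 0 H
  atom 5: C, bond orders sum to 4 (valence 4) → 0 H
  atom 6: N, bond orders sum to 3 (valence 3) → 0 H
  atom 7: C, bond orders sum to 3 (valence 4) → 1 H
  atom 8: C, bond orders sum to 3 (valence 4) → 1 H
  atom 9: C, bond orders sum to 3 (valence 4) → 1 H
  atom 10: C, bond orders sum to 4 (valence 4) → 0 H
  atom 11: C, bond orders sum to 2 (valence 4) → 2 H
  atom 12: C, bond orders sum to 3 (valence 4) → 1 H
  atom 13: I (halogen, monovalent) → 0 H
  atom 14: C, bond orders sum to 2 (valence 4) → 2 H
  atom 15: C, bond orders sum to 1 (valence 4) → 3 H
Totals → C:12, H:12, I:1, N:1, O:1.
In Hill order: C12H12INO.

C12H12INO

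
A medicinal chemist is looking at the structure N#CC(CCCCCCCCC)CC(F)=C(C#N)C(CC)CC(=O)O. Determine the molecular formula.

C20H31FN2O2

Walk through each heavy atom and fill implicit hydrogens from standard valence (C 4, N 3, O 2, S 2, halogen 1):
  atom 1: N, bond orders sum to 3 (valence 3) → 0 H
  atom 2: C, bond orders sum to 4 (valence 4) → 0 H
  atom 3: C, bond orders sum to 3 (valence 4) → 1 H
  atom 4: C, bond orders sum to 2 (valence 4) → 2 H
  atom 5: C, bond orders sum to 2 (valence 4) → 2 H
  atom 6: C, bond orders sum to 2 (valence 4) → 2 H
  atom 7: C, bond orders sum to 2 (valence 4) → 2 H
  atom 8: C, bond orders sum to 2 (valence 4) → 2 H
  atom 9: C, bond orders sum to 2 (valence 4) → 2 H
  atom 10: C, bond orders sum to 2 (valence 4) → 2 H
  atom 11: C, bond orders sum to 2 (valence 4) → 2 H
  atom 12: C, bond orders sum to 1 (valence 4) → 3 H
  atom 13: C, bond orders sum to 2 (valence 4) → 2 H
  atom 14: C, bond orders sum to 4 (valence 4) → 0 H
  atom 15: F (halogen, monovalent) → 0 H
  atom 16: C, bond orders sum to 4 (valence 4) → 0 H
  atom 17: C, bond orders sum to 4 (valence 4) → 0 H
  atom 18: N, bond orders sum to 3 (valence 3) → 0 H
  atom 19: C, bond orders sum to 3 (valence 4) → 1 H
  atom 20: C, bond orders sum to 2 (valence 4) → 2 H
  atom 21: C, bond orders sum to 1 (valence 4) → 3 H
  atom 22: C, bond orders sum to 2 (valence 4) → 2 H
  atom 23: C, bond orders sum to 4 (valence 4) → 0 H
  atom 24: O, bond orders sum to 2 (valence 2) → 0 H
  atom 25: O, bond orders sum to 1 (valence 2) → 1 H
Totals → C:20, H:31, F:1, N:2, O:2.
In Hill order: C20H31FN2O2.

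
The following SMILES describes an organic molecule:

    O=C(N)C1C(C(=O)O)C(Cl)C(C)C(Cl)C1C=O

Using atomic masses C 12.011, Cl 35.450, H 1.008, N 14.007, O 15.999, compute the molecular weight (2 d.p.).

282.12 g/mol

First, the molecular formula is C10H13Cl2NO4 (counting implicit H from valence).
  C: 10 × 12.011 = 120.110
  Cl: 2 × 35.450 = 70.900
  H: 13 × 1.008 = 13.104
  N: 1 × 14.007 = 14.007
  O: 4 × 15.999 = 63.996
Sum: 10×12.011 + 2×35.450 + 13×1.008 + 1×14.007 + 4×15.999 = 282.117 → 282.12 g/mol.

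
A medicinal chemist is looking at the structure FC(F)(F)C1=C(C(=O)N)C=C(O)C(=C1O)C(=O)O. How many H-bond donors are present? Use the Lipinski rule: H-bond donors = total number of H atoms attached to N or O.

5

Donors: find every N or O and count the H atoms it carries.
  atom 8 (O): bond orders sum to 2 → 0 H
  atom 9 (N): bond orders sum to 1 → 2 H
  atom 12 (O): bond orders sum to 1 → 1 H
  atom 15 (O): bond orders sum to 1 → 1 H
  atom 17 (O): bond orders sum to 2 → 0 H
  atom 18 (O): bond orders sum to 1 → 1 H
Lipinski HBD = 5.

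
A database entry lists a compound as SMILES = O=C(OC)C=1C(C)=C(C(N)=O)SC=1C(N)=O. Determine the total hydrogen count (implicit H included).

Walk through each heavy atom and fill implicit hydrogens from standard valence (C 4, N 3, O 2, S 2, halogen 1):
  atom 1: O, bond orders sum to 2 (valence 2) → 0 H
  atom 2: C, bond orders sum to 4 (valence 4) → 0 H
  atom 3: O, bond orders sum to 2 (valence 2) → 0 H
  atom 4: C, bond orders sum to 1 (valence 4) → 3 H
  atom 5: C, bond orders sum to 4 (valence 4) → 0 H
  atom 6: C, bond orders sum to 4 (valence 4) → 0 H
  atom 7: C, bond orders sum to 1 (valence 4) → 3 H
  atom 8: C, bond orders sum to 4 (valence 4) → 0 H
  atom 9: C, bond orders sum to 4 (valence 4) → 0 H
  atom 10: N, bond orders sum to 1 (valence 3) → 2 H
  atom 11: O, bond orders sum to 2 (valence 2) → 0 H
  atom 12: S, bond orders sum to 2 (valence 2) → 0 H
  atom 13: C, bond orders sum to 4 (valence 4) → 0 H
  atom 14: C, bond orders sum to 4 (valence 4) → 0 H
  atom 15: N, bond orders sum to 1 (valence 3) → 2 H
  atom 16: O, bond orders sum to 2 (valence 2) → 0 H
Total hydrogens: 10.

10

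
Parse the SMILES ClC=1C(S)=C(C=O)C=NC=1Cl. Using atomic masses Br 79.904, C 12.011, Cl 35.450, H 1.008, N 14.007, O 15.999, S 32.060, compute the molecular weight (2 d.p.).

208.06 g/mol

First, the molecular formula is C6H3Cl2NOS (counting implicit H from valence).
  C: 6 × 12.011 = 72.066
  Cl: 2 × 35.450 = 70.900
  H: 3 × 1.008 = 3.024
  N: 1 × 14.007 = 14.007
  O: 1 × 15.999 = 15.999
  S: 1 × 32.060 = 32.060
Sum: 6×12.011 + 2×35.450 + 3×1.008 + 1×14.007 + 1×15.999 + 1×32.060 = 208.056 → 208.06 g/mol.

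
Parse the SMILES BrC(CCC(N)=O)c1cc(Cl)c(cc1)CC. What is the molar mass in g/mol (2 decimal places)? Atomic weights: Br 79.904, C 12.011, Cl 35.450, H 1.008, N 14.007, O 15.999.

304.61 g/mol

First, the molecular formula is C12H15BrClNO (counting implicit H from valence).
  Br: 1 × 79.904 = 79.904
  C: 12 × 12.011 = 144.132
  Cl: 1 × 35.450 = 35.450
  H: 15 × 1.008 = 15.120
  N: 1 × 14.007 = 14.007
  O: 1 × 15.999 = 15.999
Sum: 1×79.904 + 12×12.011 + 1×35.450 + 15×1.008 + 1×14.007 + 1×15.999 = 304.612 → 304.61 g/mol.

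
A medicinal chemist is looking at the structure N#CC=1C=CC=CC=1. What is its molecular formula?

Walk through each heavy atom and fill implicit hydrogens from standard valence (C 4, N 3, O 2, S 2, halogen 1):
  atom 1: N, bond orders sum to 3 (valence 3) → 0 H
  atom 2: C, bond orders sum to 4 (valence 4) → 0 H
  atom 3: C, bond orders sum to 4 (valence 4) → 0 H
  atom 4: C, bond orders sum to 3 (valence 4) → 1 H
  atom 5: C, bond orders sum to 3 (valence 4) → 1 H
  atom 6: C, bond orders sum to 3 (valence 4) → 1 H
  atom 7: C, bond orders sum to 3 (valence 4) → 1 H
  atom 8: C, bond orders sum to 3 (valence 4) → 1 H
Totals → C:7, H:5, N:1.
In Hill order: C7H5N.

C7H5N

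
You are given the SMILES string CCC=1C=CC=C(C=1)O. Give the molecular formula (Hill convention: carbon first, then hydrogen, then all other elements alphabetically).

Walk through each heavy atom and fill implicit hydrogens from standard valence (C 4, N 3, O 2, S 2, halogen 1):
  atom 1: C, bond orders sum to 1 (valence 4) → 3 H
  atom 2: C, bond orders sum to 2 (valence 4) → 2 H
  atom 3: C, bond orders sum to 4 (valence 4) → 0 H
  atom 4: C, bond orders sum to 3 (valence 4) → 1 H
  atom 5: C, bond orders sum to 3 (valence 4) → 1 H
  atom 6: C, bond orders sum to 3 (valence 4) → 1 H
  atom 7: C, bond orders sum to 4 (valence 4) → 0 H
  atom 8: C, bond orders sum to 3 (valence 4) → 1 H
  atom 9: O, bond orders sum to 1 (valence 2) → 1 H
Totals → C:8, H:10, O:1.

C8H10O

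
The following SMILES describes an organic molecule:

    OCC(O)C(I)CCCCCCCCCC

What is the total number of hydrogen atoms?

Walk through each heavy atom and fill implicit hydrogens from standard valence (C 4, N 3, O 2, S 2, halogen 1):
  atom 1: O, bond orders sum to 1 (valence 2) → 1 H
  atom 2: C, bond orders sum to 2 (valence 4) → 2 H
  atom 3: C, bond orders sum to 3 (valence 4) → 1 H
  atom 4: O, bond orders sum to 1 (valence 2) → 1 H
  atom 5: C, bond orders sum to 3 (valence 4) → 1 H
  atom 6: I (halogen, monovalent) → 0 H
  atom 7: C, bond orders sum to 2 (valence 4) → 2 H
  atom 8: C, bond orders sum to 2 (valence 4) → 2 H
  atom 9: C, bond orders sum to 2 (valence 4) → 2 H
  atom 10: C, bond orders sum to 2 (valence 4) → 2 H
  atom 11: C, bond orders sum to 2 (valence 4) → 2 H
  atom 12: C, bond orders sum to 2 (valence 4) → 2 H
  atom 13: C, bond orders sum to 2 (valence 4) → 2 H
  atom 14: C, bond orders sum to 2 (valence 4) → 2 H
  atom 15: C, bond orders sum to 2 (valence 4) → 2 H
  atom 16: C, bond orders sum to 1 (valence 4) → 3 H
Total hydrogens: 27.

27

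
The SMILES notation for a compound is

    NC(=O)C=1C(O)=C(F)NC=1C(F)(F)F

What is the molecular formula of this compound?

C6H4F4N2O2

Walk through each heavy atom and fill implicit hydrogens from standard valence (C 4, N 3, O 2, S 2, halogen 1):
  atom 1: N, bond orders sum to 1 (valence 3) → 2 H
  atom 2: C, bond orders sum to 4 (valence 4) → 0 H
  atom 3: O, bond orders sum to 2 (valence 2) → 0 H
  atom 4: C, bond orders sum to 4 (valence 4) → 0 H
  atom 5: C, bond orders sum to 4 (valence 4) → 0 H
  atom 6: O, bond orders sum to 1 (valence 2) → 1 H
  atom 7: C, bond orders sum to 4 (valence 4) → 0 H
  atom 8: F (halogen, monovalent) → 0 H
  atom 9: N, bond orders sum to 2 (valence 3) → 1 H
  atom 10: C, bond orders sum to 4 (valence 4) → 0 H
  atom 11: C, bond orders sum to 4 (valence 4) → 0 H
  atom 12: F (halogen, monovalent) → 0 H
  atom 13: F (halogen, monovalent) → 0 H
  atom 14: F (halogen, monovalent) → 0 H
Totals → C:6, H:4, F:4, N:2, O:2.
In Hill order: C6H4F4N2O2.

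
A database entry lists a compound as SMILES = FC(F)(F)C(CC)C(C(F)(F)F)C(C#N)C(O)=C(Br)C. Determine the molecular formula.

C11H12BrF6NO

Walk through each heavy atom and fill implicit hydrogens from standard valence (C 4, N 3, O 2, S 2, halogen 1):
  atom 1: F (halogen, monovalent) → 0 H
  atom 2: C, bond orders sum to 4 (valence 4) → 0 H
  atom 3: F (halogen, monovalent) → 0 H
  atom 4: F (halogen, monovalent) → 0 H
  atom 5: C, bond orders sum to 3 (valence 4) → 1 H
  atom 6: C, bond orders sum to 2 (valence 4) → 2 H
  atom 7: C, bond orders sum to 1 (valence 4) → 3 H
  atom 8: C, bond orders sum to 3 (valence 4) → 1 H
  atom 9: C, bond orders sum to 4 (valence 4) → 0 H
  atom 10: F (halogen, monovalent) → 0 H
  atom 11: F (halogen, monovalent) → 0 H
  atom 12: F (halogen, monovalent) → 0 H
  atom 13: C, bond orders sum to 3 (valence 4) → 1 H
  atom 14: C, bond orders sum to 4 (valence 4) → 0 H
  atom 15: N, bond orders sum to 3 (valence 3) → 0 H
  atom 16: C, bond orders sum to 4 (valence 4) → 0 H
  atom 17: O, bond orders sum to 1 (valence 2) → 1 H
  atom 18: C, bond orders sum to 4 (valence 4) → 0 H
  atom 19: Br (halogen, monovalent) → 0 H
  atom 20: C, bond orders sum to 1 (valence 4) → 3 H
Totals → C:11, H:12, Br:1, F:6, N:1, O:1.
In Hill order: C11H12BrF6NO.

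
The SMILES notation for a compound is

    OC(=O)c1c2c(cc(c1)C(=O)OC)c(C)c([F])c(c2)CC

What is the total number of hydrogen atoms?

Walk through each heavy atom and fill implicit hydrogens from standard valence (C 4, N 3, O 2, S 2, halogen 1); for lowercase aromatic atoms, an aromatic c carries 1 H when it has two neighbours and 0 H with three, and aromatic n carries 0 H:
  atom 1: O, bond orders sum to 1 (valence 2) → 1 H
  atom 2: C, bond orders sum to 4 (valence 4) → 0 H
  atom 3: O, bond orders sum to 2 (valence 2) → 0 H
  atom 4: aromatic c, 3 neighbours → 0 H
  atom 5: aromatic c, 3 neighbours → 0 H
  atom 6: aromatic c, 3 neighbours → 0 H
  atom 7: aromatic c, 2 neighbours → 1 H
  atom 8: aromatic c, 3 neighbours → 0 H
  atom 9: aromatic c, 2 neighbours → 1 H
  atom 10: C, bond orders sum to 4 (valence 4) → 0 H
  atom 11: O, bond orders sum to 2 (valence 2) → 0 H
  atom 12: O, bond orders sum to 2 (valence 2) → 0 H
  atom 13: C, bond orders sum to 1 (valence 4) → 3 H
  atom 14: aromatic c, 3 neighbours → 0 H
  atom 15: C, bond orders sum to 1 (valence 4) → 3 H
  atom 16: aromatic c, 3 neighbours → 0 H
  atom 17: F with explicit H count 0
  atom 18: aromatic c, 3 neighbours → 0 H
  atom 19: aromatic c, 2 neighbours → 1 H
  atom 20: C, bond orders sum to 2 (valence 4) → 2 H
  atom 21: C, bond orders sum to 1 (valence 4) → 3 H
Total hydrogens: 15.

15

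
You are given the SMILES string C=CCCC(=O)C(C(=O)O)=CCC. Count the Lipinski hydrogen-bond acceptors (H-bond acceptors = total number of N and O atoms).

3

N atoms: 0; O atoms: 3.
Lipinski HBA = 0 + 3 = 3.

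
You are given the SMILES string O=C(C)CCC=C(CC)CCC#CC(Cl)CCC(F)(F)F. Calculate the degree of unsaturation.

4

Degree of unsaturation = (number of rings) + (number of π bonds).
Ring closures in the SMILES: 0.
π bonds: 2 double bonds (each 1 DoU), 1 triple bond (each 2 DoU) → 4 DoU from unsaturation.
Total DoU = 0 + 4 = 4.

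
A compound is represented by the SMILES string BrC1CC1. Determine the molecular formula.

C3H5Br

Walk through each heavy atom and fill implicit hydrogens from standard valence (C 4, N 3, O 2, S 2, halogen 1):
  atom 1: Br (halogen, monovalent) → 0 H
  atom 2: C, bond orders sum to 3 (valence 4) → 1 H
  atom 3: C, bond orders sum to 2 (valence 4) → 2 H
  atom 4: C, bond orders sum to 2 (valence 4) → 2 H
Totals → C:3, H:5, Br:1.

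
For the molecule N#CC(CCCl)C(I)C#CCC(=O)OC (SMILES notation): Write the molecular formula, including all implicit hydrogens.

C10H11ClINO2

Walk through each heavy atom and fill implicit hydrogens from standard valence (C 4, N 3, O 2, S 2, halogen 1):
  atom 1: N, bond orders sum to 3 (valence 3) → 0 H
  atom 2: C, bond orders sum to 4 (valence 4) → 0 H
  atom 3: C, bond orders sum to 3 (valence 4) → 1 H
  atom 4: C, bond orders sum to 2 (valence 4) → 2 H
  atom 5: C, bond orders sum to 2 (valence 4) → 2 H
  atom 6: Cl (halogen, monovalent) → 0 H
  atom 7: C, bond orders sum to 3 (valence 4) → 1 H
  atom 8: I (halogen, monovalent) → 0 H
  atom 9: C, bond orders sum to 4 (valence 4) → 0 H
  atom 10: C, bond orders sum to 4 (valence 4) → 0 H
  atom 11: C, bond orders sum to 2 (valence 4) → 2 H
  atom 12: C, bond orders sum to 4 (valence 4) → 0 H
  atom 13: O, bond orders sum to 2 (valence 2) → 0 H
  atom 14: O, bond orders sum to 2 (valence 2) → 0 H
  atom 15: C, bond orders sum to 1 (valence 4) → 3 H
Totals → C:10, H:11, Cl:1, I:1, N:1, O:2.
In Hill order: C10H11ClINO2.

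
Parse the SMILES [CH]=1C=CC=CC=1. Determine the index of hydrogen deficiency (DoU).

4

Molecular formula: C6H6.
DoU = (2C + 2 + N − H − X) / 2, where X is the halogen count and O/S are ignored.
    = (2·6 + 2 + 0 − 6 − 0) / 2 = 8 / 2 = 4.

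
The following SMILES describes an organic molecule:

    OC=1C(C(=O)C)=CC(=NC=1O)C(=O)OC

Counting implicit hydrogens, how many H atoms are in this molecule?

9

Walk through each heavy atom and fill implicit hydrogens from standard valence (C 4, N 3, O 2, S 2, halogen 1):
  atom 1: O, bond orders sum to 1 (valence 2) → 1 H
  atom 2: C, bond orders sum to 4 (valence 4) → 0 H
  atom 3: C, bond orders sum to 4 (valence 4) → 0 H
  atom 4: C, bond orders sum to 4 (valence 4) → 0 H
  atom 5: O, bond orders sum to 2 (valence 2) → 0 H
  atom 6: C, bond orders sum to 1 (valence 4) → 3 H
  atom 7: C, bond orders sum to 3 (valence 4) → 1 H
  atom 8: C, bond orders sum to 4 (valence 4) → 0 H
  atom 9: N, bond orders sum to 3 (valence 3) → 0 H
  atom 10: C, bond orders sum to 4 (valence 4) → 0 H
  atom 11: O, bond orders sum to 1 (valence 2) → 1 H
  atom 12: C, bond orders sum to 4 (valence 4) → 0 H
  atom 13: O, bond orders sum to 2 (valence 2) → 0 H
  atom 14: O, bond orders sum to 2 (valence 2) → 0 H
  atom 15: C, bond orders sum to 1 (valence 4) → 3 H
Total hydrogens: 9.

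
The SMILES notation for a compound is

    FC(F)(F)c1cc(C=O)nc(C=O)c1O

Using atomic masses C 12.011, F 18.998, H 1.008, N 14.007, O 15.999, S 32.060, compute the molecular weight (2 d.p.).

First, the molecular formula is C8H4F3NO3 (counting implicit H from valence).
  C: 8 × 12.011 = 96.088
  F: 3 × 18.998 = 56.994
  H: 4 × 1.008 = 4.032
  N: 1 × 14.007 = 14.007
  O: 3 × 15.999 = 47.997
Sum: 8×12.011 + 3×18.998 + 4×1.008 + 1×14.007 + 3×15.999 = 219.118 → 219.12 g/mol.

219.12 g/mol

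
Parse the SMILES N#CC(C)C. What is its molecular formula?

Walk through each heavy atom and fill implicit hydrogens from standard valence (C 4, N 3, O 2, S 2, halogen 1):
  atom 1: N, bond orders sum to 3 (valence 3) → 0 H
  atom 2: C, bond orders sum to 4 (valence 4) → 0 H
  atom 3: C, bond orders sum to 3 (valence 4) → 1 H
  atom 4: C, bond orders sum to 1 (valence 4) → 3 H
  atom 5: C, bond orders sum to 1 (valence 4) → 3 H
Totals → C:4, H:7, N:1.
In Hill order: C4H7N.

C4H7N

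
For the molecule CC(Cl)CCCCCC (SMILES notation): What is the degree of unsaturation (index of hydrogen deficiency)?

0

Degree of unsaturation = (number of rings) + (number of π bonds).
Ring closures in the SMILES: 0.
π bonds: none → 0 DoU from unsaturation.
Total DoU = 0 + 0 = 0.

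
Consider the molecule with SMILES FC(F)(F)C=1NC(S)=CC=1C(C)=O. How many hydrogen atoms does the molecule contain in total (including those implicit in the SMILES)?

Walk through each heavy atom and fill implicit hydrogens from standard valence (C 4, N 3, O 2, S 2, halogen 1):
  atom 1: F (halogen, monovalent) → 0 H
  atom 2: C, bond orders sum to 4 (valence 4) → 0 H
  atom 3: F (halogen, monovalent) → 0 H
  atom 4: F (halogen, monovalent) → 0 H
  atom 5: C, bond orders sum to 4 (valence 4) → 0 H
  atom 6: N, bond orders sum to 2 (valence 3) → 1 H
  atom 7: C, bond orders sum to 4 (valence 4) → 0 H
  atom 8: S, bond orders sum to 1 (valence 2) → 1 H
  atom 9: C, bond orders sum to 3 (valence 4) → 1 H
  atom 10: C, bond orders sum to 4 (valence 4) → 0 H
  atom 11: C, bond orders sum to 4 (valence 4) → 0 H
  atom 12: C, bond orders sum to 1 (valence 4) → 3 H
  atom 13: O, bond orders sum to 2 (valence 2) → 0 H
Total hydrogens: 6.

6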